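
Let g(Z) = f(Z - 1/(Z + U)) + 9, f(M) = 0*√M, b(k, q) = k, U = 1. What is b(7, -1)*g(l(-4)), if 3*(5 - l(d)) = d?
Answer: 63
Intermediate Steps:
l(d) = 5 - d/3
f(M) = 0
g(Z) = 9 (g(Z) = 0 + 9 = 9)
b(7, -1)*g(l(-4)) = 7*9 = 63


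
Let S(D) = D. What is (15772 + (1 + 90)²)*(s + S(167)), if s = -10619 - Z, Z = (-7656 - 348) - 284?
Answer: -52050692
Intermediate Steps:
Z = -8288 (Z = -8004 - 284 = -8288)
s = -2331 (s = -10619 - 1*(-8288) = -10619 + 8288 = -2331)
(15772 + (1 + 90)²)*(s + S(167)) = (15772 + (1 + 90)²)*(-2331 + 167) = (15772 + 91²)*(-2164) = (15772 + 8281)*(-2164) = 24053*(-2164) = -52050692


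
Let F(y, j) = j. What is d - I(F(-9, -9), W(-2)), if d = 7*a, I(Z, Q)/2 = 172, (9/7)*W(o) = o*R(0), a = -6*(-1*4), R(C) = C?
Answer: -176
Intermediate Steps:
a = 24 (a = -(-24) = -6*(-4) = 24)
W(o) = 0 (W(o) = 7*(o*0)/9 = (7/9)*0 = 0)
I(Z, Q) = 344 (I(Z, Q) = 2*172 = 344)
d = 168 (d = 7*24 = 168)
d - I(F(-9, -9), W(-2)) = 168 - 1*344 = 168 - 344 = -176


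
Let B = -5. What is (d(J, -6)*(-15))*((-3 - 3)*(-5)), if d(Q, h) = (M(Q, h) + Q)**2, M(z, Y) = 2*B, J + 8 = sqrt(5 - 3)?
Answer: -146700 + 16200*sqrt(2) ≈ -1.2379e+5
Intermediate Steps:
J = -8 + sqrt(2) (J = -8 + sqrt(5 - 3) = -8 + sqrt(2) ≈ -6.5858)
M(z, Y) = -10 (M(z, Y) = 2*(-5) = -10)
d(Q, h) = (-10 + Q)**2
(d(J, -6)*(-15))*((-3 - 3)*(-5)) = ((-10 + (-8 + sqrt(2)))**2*(-15))*((-3 - 3)*(-5)) = ((-18 + sqrt(2))**2*(-15))*(-6*(-5)) = -15*(-18 + sqrt(2))**2*30 = -450*(-18 + sqrt(2))**2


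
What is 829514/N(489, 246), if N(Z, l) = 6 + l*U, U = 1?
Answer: 59251/18 ≈ 3291.7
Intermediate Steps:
N(Z, l) = 6 + l (N(Z, l) = 6 + l*1 = 6 + l)
829514/N(489, 246) = 829514/(6 + 246) = 829514/252 = 829514*(1/252) = 59251/18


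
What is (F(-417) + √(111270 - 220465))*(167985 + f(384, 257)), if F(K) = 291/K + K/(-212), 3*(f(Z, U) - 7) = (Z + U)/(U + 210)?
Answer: 8802132636767/41284668 + 235357433*I*√109195/1401 ≈ 2.1321e+5 + 5.5513e+7*I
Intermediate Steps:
f(Z, U) = 7 + (U + Z)/(3*(210 + U)) (f(Z, U) = 7 + ((Z + U)/(U + 210))/3 = 7 + ((U + Z)/(210 + U))/3 = 7 + (U + Z)/(3*(210 + U)))
F(K) = 291/K - K/212 (F(K) = 291/K + K*(-1/212) = 291/K - K/212)
(F(-417) + √(111270 - 220465))*(167985 + f(384, 257)) = ((291/(-417) - 1/212*(-417)) + √(111270 - 220465))*(167985 + (4410 + 384 + 22*257)/(3*(210 + 257))) = ((291*(-1/417) + 417/212) + √(-109195))*(167985 + (⅓)*(4410 + 384 + 5654)/467) = ((-97/139 + 417/212) + I*√109195)*(167985 + (⅓)*(1/467)*10448) = (37399/29468 + I*√109195)*(167985 + 10448/1401) = (37399/29468 + I*√109195)*(235357433/1401) = 8802132636767/41284668 + 235357433*I*√109195/1401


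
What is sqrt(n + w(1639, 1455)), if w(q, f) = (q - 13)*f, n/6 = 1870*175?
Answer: sqrt(4329330) ≈ 2080.7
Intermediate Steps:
n = 1963500 (n = 6*(1870*175) = 6*327250 = 1963500)
w(q, f) = f*(-13 + q) (w(q, f) = (-13 + q)*f = f*(-13 + q))
sqrt(n + w(1639, 1455)) = sqrt(1963500 + 1455*(-13 + 1639)) = sqrt(1963500 + 1455*1626) = sqrt(1963500 + 2365830) = sqrt(4329330)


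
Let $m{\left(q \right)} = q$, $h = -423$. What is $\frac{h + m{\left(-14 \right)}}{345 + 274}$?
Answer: $- \frac{437}{619} \approx -0.70598$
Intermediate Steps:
$\frac{h + m{\left(-14 \right)}}{345 + 274} = \frac{-423 - 14}{345 + 274} = - \frac{437}{619}$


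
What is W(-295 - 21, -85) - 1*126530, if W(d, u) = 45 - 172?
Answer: -126657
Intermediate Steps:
W(d, u) = -127
W(-295 - 21, -85) - 1*126530 = -127 - 1*126530 = -127 - 126530 = -126657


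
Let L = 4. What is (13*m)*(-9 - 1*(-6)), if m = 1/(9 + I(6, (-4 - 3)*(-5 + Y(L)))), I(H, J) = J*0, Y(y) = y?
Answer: -13/3 ≈ -4.3333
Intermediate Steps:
I(H, J) = 0
m = ⅑ (m = 1/(9 + 0) = 1/9 = ⅑ ≈ 0.11111)
(13*m)*(-9 - 1*(-6)) = (13*(⅑))*(-9 - 1*(-6)) = 13*(-9 + 6)/9 = (13/9)*(-3) = -13/3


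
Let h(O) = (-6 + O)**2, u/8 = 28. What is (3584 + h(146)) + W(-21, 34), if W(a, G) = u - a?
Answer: 23429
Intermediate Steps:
u = 224 (u = 8*28 = 224)
W(a, G) = 224 - a
(3584 + h(146)) + W(-21, 34) = (3584 + (-6 + 146)**2) + (224 - 1*(-21)) = (3584 + 140**2) + (224 + 21) = (3584 + 19600) + 245 = 23184 + 245 = 23429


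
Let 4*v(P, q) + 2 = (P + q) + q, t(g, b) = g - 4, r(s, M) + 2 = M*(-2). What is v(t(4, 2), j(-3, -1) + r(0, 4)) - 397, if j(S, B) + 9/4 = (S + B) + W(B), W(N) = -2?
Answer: -3253/8 ≈ -406.63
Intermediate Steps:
r(s, M) = -2 - 2*M (r(s, M) = -2 + M*(-2) = -2 - 2*M)
j(S, B) = -17/4 + B + S (j(S, B) = -9/4 + ((S + B) - 2) = -9/4 + ((B + S) - 2) = -9/4 + (-2 + B + S) = -17/4 + B + S)
t(g, b) = -4 + g
v(P, q) = -½ + q/2 + P/4 (v(P, q) = -½ + ((P + q) + q)/4 = -½ + (P + 2*q)/4 = -½ + (q/2 + P/4) = -½ + q/2 + P/4)
v(t(4, 2), j(-3, -1) + r(0, 4)) - 397 = (-½ + ((-17/4 - 1 - 3) + (-2 - 2*4))/2 + (-4 + 4)/4) - 397 = (-½ + (-33/4 + (-2 - 8))/2 + (¼)*0) - 397 = (-½ + (-33/4 - 10)/2 + 0) - 397 = (-½ + (½)*(-73/4) + 0) - 397 = (-½ - 73/8 + 0) - 397 = -77/8 - 397 = -3253/8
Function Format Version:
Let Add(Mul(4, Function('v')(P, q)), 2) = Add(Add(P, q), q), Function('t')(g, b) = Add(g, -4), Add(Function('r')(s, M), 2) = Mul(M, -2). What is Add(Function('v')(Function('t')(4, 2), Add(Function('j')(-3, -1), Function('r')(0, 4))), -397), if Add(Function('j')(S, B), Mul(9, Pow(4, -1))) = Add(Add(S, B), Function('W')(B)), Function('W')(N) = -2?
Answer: Rational(-3253, 8) ≈ -406.63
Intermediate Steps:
Function('r')(s, M) = Add(-2, Mul(-2, M)) (Function('r')(s, M) = Add(-2, Mul(M, -2)) = Add(-2, Mul(-2, M)))
Function('j')(S, B) = Add(Rational(-17, 4), B, S) (Function('j')(S, B) = Add(Rational(-9, 4), Add(Add(S, B), -2)) = Add(Rational(-9, 4), Add(Add(B, S), -2)) = Add(Rational(-9, 4), Add(-2, B, S)) = Add(Rational(-17, 4), B, S))
Function('t')(g, b) = Add(-4, g)
Function('v')(P, q) = Add(Rational(-1, 2), Mul(Rational(1, 2), q), Mul(Rational(1, 4), P)) (Function('v')(P, q) = Add(Rational(-1, 2), Mul(Rational(1, 4), Add(Add(P, q), q))) = Add(Rational(-1, 2), Mul(Rational(1, 4), Add(P, Mul(2, q)))) = Add(Rational(-1, 2), Add(Mul(Rational(1, 2), q), Mul(Rational(1, 4), P))) = Add(Rational(-1, 2), Mul(Rational(1, 2), q), Mul(Rational(1, 4), P)))
Add(Function('v')(Function('t')(4, 2), Add(Function('j')(-3, -1), Function('r')(0, 4))), -397) = Add(Add(Rational(-1, 2), Mul(Rational(1, 2), Add(Add(Rational(-17, 4), -1, -3), Add(-2, Mul(-2, 4)))), Mul(Rational(1, 4), Add(-4, 4))), -397) = Add(Add(Rational(-1, 2), Mul(Rational(1, 2), Add(Rational(-33, 4), Add(-2, -8))), Mul(Rational(1, 4), 0)), -397) = Add(Add(Rational(-1, 2), Mul(Rational(1, 2), Add(Rational(-33, 4), -10)), 0), -397) = Add(Add(Rational(-1, 2), Mul(Rational(1, 2), Rational(-73, 4)), 0), -397) = Add(Add(Rational(-1, 2), Rational(-73, 8), 0), -397) = Add(Rational(-77, 8), -397) = Rational(-3253, 8)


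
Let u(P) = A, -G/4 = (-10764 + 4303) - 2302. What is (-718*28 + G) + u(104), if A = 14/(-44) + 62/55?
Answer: 1644369/110 ≈ 14949.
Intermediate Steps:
G = 35052 (G = -4*((-10764 + 4303) - 2302) = -4*(-6461 - 2302) = -4*(-8763) = 35052)
A = 89/110 (A = 14*(-1/44) + 62*(1/55) = -7/22 + 62/55 = 89/110 ≈ 0.80909)
u(P) = 89/110
(-718*28 + G) + u(104) = (-718*28 + 35052) + 89/110 = (-20104 + 35052) + 89/110 = 14948 + 89/110 = 1644369/110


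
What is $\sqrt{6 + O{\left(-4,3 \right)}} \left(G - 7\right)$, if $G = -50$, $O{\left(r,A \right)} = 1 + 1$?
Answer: $- 114 \sqrt{2} \approx -161.22$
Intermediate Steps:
$O{\left(r,A \right)} = 2$
$\sqrt{6 + O{\left(-4,3 \right)}} \left(G - 7\right) = \sqrt{6 + 2} \left(-50 - 7\right) = \sqrt{8} \left(-57\right) = 2 \sqrt{2} \left(-57\right) = - 114 \sqrt{2}$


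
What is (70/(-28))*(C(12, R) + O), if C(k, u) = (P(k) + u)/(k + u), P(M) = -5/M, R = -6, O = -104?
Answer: 37825/144 ≈ 262.67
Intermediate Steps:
C(k, u) = (u - 5/k)/(k + u) (C(k, u) = (-5/k + u)/(k + u) = (u - 5/k)/(k + u))
(70/(-28))*(C(12, R) + O) = (70/(-28))*((-5 + 12*(-6))/(12*(12 - 6)) - 104) = (70*(-1/28))*((1/12)*(-5 - 72)/6 - 104) = -5*((1/12)*(⅙)*(-77) - 104)/2 = -5*(-77/72 - 104)/2 = -5/2*(-7565/72) = 37825/144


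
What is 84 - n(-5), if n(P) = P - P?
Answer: 84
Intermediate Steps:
n(P) = 0
84 - n(-5) = 84 - 1*0 = 84 + 0 = 84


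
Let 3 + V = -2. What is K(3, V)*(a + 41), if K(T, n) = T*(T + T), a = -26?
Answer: 270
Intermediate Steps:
V = -5 (V = -3 - 2 = -5)
K(T, n) = 2*T**2 (K(T, n) = T*(2*T) = 2*T**2)
K(3, V)*(a + 41) = (2*3**2)*(-26 + 41) = (2*9)*15 = 18*15 = 270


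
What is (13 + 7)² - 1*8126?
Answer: -7726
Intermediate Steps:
(13 + 7)² - 1*8126 = 20² - 8126 = 400 - 8126 = -7726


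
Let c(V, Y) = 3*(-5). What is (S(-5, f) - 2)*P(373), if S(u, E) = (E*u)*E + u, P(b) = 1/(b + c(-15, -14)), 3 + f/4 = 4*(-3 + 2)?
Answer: -3927/358 ≈ -10.969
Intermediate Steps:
c(V, Y) = -15
f = -28 (f = -12 + 4*(4*(-3 + 2)) = -12 + 4*(4*(-1)) = -12 + 4*(-4) = -12 - 16 = -28)
P(b) = 1/(-15 + b) (P(b) = 1/(b - 15) = 1/(-15 + b))
S(u, E) = u + u*E² (S(u, E) = u*E² + u = u + u*E²)
(S(-5, f) - 2)*P(373) = (-5*(1 + (-28)²) - 2)/(-15 + 373) = (-5*(1 + 784) - 2)/358 = (-5*785 - 2)*(1/358) = (-3925 - 2)*(1/358) = -3927*1/358 = -3927/358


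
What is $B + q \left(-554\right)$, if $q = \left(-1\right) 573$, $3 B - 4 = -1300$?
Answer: $317010$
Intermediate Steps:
$B = -432$ ($B = \frac{4}{3} + \frac{1}{3} \left(-1300\right) = \frac{4}{3} - \frac{1300}{3} = -432$)
$q = -573$
$B + q \left(-554\right) = -432 - -317442 = -432 + 317442 = 317010$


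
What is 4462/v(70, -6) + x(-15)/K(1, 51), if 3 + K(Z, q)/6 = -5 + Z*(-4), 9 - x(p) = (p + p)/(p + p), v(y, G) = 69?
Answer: 581/9 ≈ 64.556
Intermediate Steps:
x(p) = 8 (x(p) = 9 - (p + p)/(p + p) = 9 - 2*p/(2*p) = 9 - 2*p*1/(2*p) = 9 - 1*1 = 9 - 1 = 8)
K(Z, q) = -48 - 24*Z (K(Z, q) = -18 + 6*(-5 + Z*(-4)) = -18 + 6*(-5 - 4*Z) = -18 + (-30 - 24*Z) = -48 - 24*Z)
4462/v(70, -6) + x(-15)/K(1, 51) = 4462/69 + 8/(-48 - 24*1) = 4462*(1/69) + 8/(-48 - 24) = 194/3 + 8/(-72) = 194/3 + 8*(-1/72) = 194/3 - 1/9 = 581/9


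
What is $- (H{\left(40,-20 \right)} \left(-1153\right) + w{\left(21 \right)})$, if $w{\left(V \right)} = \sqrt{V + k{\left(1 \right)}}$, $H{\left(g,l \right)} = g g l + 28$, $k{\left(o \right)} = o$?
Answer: $-36863716 - \sqrt{22} \approx -3.6864 \cdot 10^{7}$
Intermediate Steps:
$H{\left(g,l \right)} = 28 + l g^{2}$ ($H{\left(g,l \right)} = g^{2} l + 28 = l g^{2} + 28 = 28 + l g^{2}$)
$w{\left(V \right)} = \sqrt{1 + V}$ ($w{\left(V \right)} = \sqrt{V + 1} = \sqrt{1 + V}$)
$- (H{\left(40,-20 \right)} \left(-1153\right) + w{\left(21 \right)}) = - (\left(28 - 20 \cdot 40^{2}\right) \left(-1153\right) + \sqrt{1 + 21}) = - (\left(28 - 32000\right) \left(-1153\right) + \sqrt{22}) = - (\left(-31972\right) \left(-1153\right) + \sqrt{22}) = - (36863716 + \sqrt{22}) = -36863716 - \sqrt{22}$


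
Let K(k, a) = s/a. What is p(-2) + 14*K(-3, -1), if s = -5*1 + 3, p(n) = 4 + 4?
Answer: 36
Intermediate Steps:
p(n) = 8
s = -2 (s = -5 + 3 = -2)
K(k, a) = -2/a
p(-2) + 14*K(-3, -1) = 8 + 14*(-2/(-1)) = 8 + 14*(-2*(-1)) = 8 + 14*2 = 8 + 28 = 36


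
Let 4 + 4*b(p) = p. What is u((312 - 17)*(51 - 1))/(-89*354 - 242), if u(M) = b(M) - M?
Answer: 22127/63496 ≈ 0.34848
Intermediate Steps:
b(p) = -1 + p/4
u(M) = -1 - 3*M/4 (u(M) = (-1 + M/4) - M = -1 - 3*M/4)
u((312 - 17)*(51 - 1))/(-89*354 - 242) = (-1 - 3*(312 - 17)*(51 - 1)/4)/(-89*354 - 242) = (-1 - 885*50/4)/(-31506 - 242) = (-1 - ¾*14750)/(-31748) = (-1 - 22125/2)*(-1/31748) = -22127/2*(-1/31748) = 22127/63496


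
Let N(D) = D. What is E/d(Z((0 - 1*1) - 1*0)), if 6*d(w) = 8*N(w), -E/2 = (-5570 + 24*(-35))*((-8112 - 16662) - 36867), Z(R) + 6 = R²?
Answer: 118535643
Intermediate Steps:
Z(R) = -6 + R²
E = -790237620 (E = -2*(-5570 + 24*(-35))*((-8112 - 16662) - 36867) = -2*(-5570 - 840)*(-24774 - 36867) = -(-12820)*(-61641) = -2*395118810 = -790237620)
d(w) = 4*w/3 (d(w) = (8*w)/6 = 4*w/3)
E/d(Z((0 - 1*1) - 1*0)) = -790237620*3/(4*(-6 + ((0 - 1*1) - 1*0)²)) = -790237620*3/(4*(-6 + ((0 - 1) + 0)²)) = -790237620*3/(4*(-6 + (-1 + 0)²)) = -790237620*3/(4*(-6 + (-1)²)) = -790237620*3/(4*(-6 + 1)) = -790237620/((4/3)*(-5)) = -790237620/(-20/3) = -790237620*(-3/20) = 118535643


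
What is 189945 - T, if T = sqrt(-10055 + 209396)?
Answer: 189945 - 9*sqrt(2461) ≈ 1.8950e+5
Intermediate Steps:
T = 9*sqrt(2461) (T = sqrt(199341) = 9*sqrt(2461) ≈ 446.48)
189945 - T = 189945 - 9*sqrt(2461)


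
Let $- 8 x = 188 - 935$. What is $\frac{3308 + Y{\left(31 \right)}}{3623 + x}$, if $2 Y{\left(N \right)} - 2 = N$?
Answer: $\frac{26596}{29731} \approx 0.89455$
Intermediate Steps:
$Y{\left(N \right)} = 1 + \frac{N}{2}$
$x = \frac{747}{8}$ ($x = - \frac{188 - 935}{8} = \left(- \frac{1}{8}\right) \left(-747\right) = \frac{747}{8} \approx 93.375$)
$\frac{3308 + Y{\left(31 \right)}}{3623 + x} = \frac{3308 + \left(1 + \frac{1}{2} \cdot 31\right)}{3623 + \frac{747}{8}} = \frac{3308 + \left(1 + \frac{31}{2}\right)}{\frac{29731}{8}} = \left(3308 + \frac{33}{2}\right) \frac{8}{29731} = \frac{6649}{2} \cdot \frac{8}{29731} = \frac{26596}{29731}$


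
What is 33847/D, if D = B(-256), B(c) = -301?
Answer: -33847/301 ≈ -112.45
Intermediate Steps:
D = -301
33847/D = 33847/(-301) = 33847*(-1/301) = -33847/301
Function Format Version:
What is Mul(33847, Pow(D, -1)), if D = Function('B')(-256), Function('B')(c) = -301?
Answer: Rational(-33847, 301) ≈ -112.45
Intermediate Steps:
D = -301
Mul(33847, Pow(D, -1)) = Mul(33847, Pow(-301, -1)) = Mul(33847, Rational(-1, 301)) = Rational(-33847, 301)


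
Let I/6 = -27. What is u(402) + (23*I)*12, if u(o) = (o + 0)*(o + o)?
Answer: 278496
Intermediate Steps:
I = -162 (I = 6*(-27) = -162)
u(o) = 2*o² (u(o) = o*(2*o) = 2*o²)
u(402) + (23*I)*12 = 2*402² + (23*(-162))*12 = 2*161604 - 3726*12 = 323208 - 44712 = 278496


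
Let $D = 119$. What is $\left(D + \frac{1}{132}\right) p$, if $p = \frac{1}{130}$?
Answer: $\frac{15709}{17160} \approx 0.91544$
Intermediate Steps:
$p = \frac{1}{130} \approx 0.0076923$
$\left(D + \frac{1}{132}\right) p = \left(119 + \frac{1}{132}\right) \frac{1}{130} = \frac{15709}{132} \cdot \frac{1}{130} = \frac{15709}{17160}$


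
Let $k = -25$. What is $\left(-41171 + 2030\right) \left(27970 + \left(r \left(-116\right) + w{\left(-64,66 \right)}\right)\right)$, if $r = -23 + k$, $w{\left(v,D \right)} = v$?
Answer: $-1310205834$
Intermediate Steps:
$r = -48$ ($r = -23 - 25 = -48$)
$\left(-41171 + 2030\right) \left(27970 + \left(r \left(-116\right) + w{\left(-64,66 \right)}\right)\right) = \left(-41171 + 2030\right) \left(27970 - -5504\right) = - 39141 \left(27970 + \left(5568 - 64\right)\right) = - 39141 \left(27970 + 5504\right) = \left(-39141\right) 33474 = -1310205834$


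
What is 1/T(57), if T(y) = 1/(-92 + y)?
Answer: -35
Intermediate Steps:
1/T(57) = 1/(1/(-92 + 57)) = 1/(1/(-35)) = 1/(-1/35) = -35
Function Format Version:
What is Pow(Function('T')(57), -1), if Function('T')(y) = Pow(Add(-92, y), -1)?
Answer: -35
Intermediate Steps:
Pow(Function('T')(57), -1) = Pow(Pow(Add(-92, 57), -1), -1) = Pow(Pow(-35, -1), -1) = Pow(Rational(-1, 35), -1) = -35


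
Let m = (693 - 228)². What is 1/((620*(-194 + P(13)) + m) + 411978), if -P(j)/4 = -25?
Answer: 1/569923 ≈ 1.7546e-6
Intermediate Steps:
m = 216225 (m = 465² = 216225)
P(j) = 100 (P(j) = -4*(-25) = 100)
1/((620*(-194 + P(13)) + m) + 411978) = 1/((620*(-194 + 100) + 216225) + 411978) = 1/((620*(-94) + 216225) + 411978) = 1/((-58280 + 216225) + 411978) = 1/(157945 + 411978) = 1/569923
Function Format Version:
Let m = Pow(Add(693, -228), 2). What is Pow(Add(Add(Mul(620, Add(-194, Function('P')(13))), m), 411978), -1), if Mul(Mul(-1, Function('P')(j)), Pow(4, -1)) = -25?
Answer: Rational(1, 569923) ≈ 1.7546e-6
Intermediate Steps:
m = 216225 (m = Pow(465, 2) = 216225)
Function('P')(j) = 100 (Function('P')(j) = Mul(-4, -25) = 100)
Pow(Add(Add(Mul(620, Add(-194, Function('P')(13))), m), 411978), -1) = Pow(Add(Add(Mul(620, Add(-194, 100)), 216225), 411978), -1) = Pow(Add(Add(Mul(620, -94), 216225), 411978), -1) = Pow(Add(Add(-58280, 216225), 411978), -1) = Pow(Add(157945, 411978), -1) = Pow(569923, -1) = Rational(1, 569923)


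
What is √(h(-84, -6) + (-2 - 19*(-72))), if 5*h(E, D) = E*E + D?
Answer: 2*√694 ≈ 52.688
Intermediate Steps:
h(E, D) = D/5 + E²/5 (h(E, D) = (E*E + D)/5 = (E² + D)/5 = (D + E²)/5 = D/5 + E²/5)
√(h(-84, -6) + (-2 - 19*(-72))) = √(((⅕)*(-6) + (⅕)*(-84)²) + (-2 - 19*(-72))) = √((-6/5 + (⅕)*7056) + (-2 + 1368)) = √((-6/5 + 7056/5) + 1366) = √(1410 + 1366) = √2776 = 2*√694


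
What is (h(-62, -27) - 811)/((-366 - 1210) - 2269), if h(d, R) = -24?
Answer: 167/769 ≈ 0.21717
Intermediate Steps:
(h(-62, -27) - 811)/((-366 - 1210) - 2269) = (-24 - 811)/((-366 - 1210) - 2269) = -835/(-1576 - 2269) = -835/(-3845) = -835*(-1/3845) = 167/769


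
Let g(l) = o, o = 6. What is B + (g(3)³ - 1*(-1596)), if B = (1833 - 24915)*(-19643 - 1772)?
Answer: 494302842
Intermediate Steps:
g(l) = 6
B = 494301030 (B = -23082*(-21415) = 494301030)
B + (g(3)³ - 1*(-1596)) = 494301030 + (6³ - 1*(-1596)) = 494301030 + (216 + 1596) = 494301030 + 1812 = 494302842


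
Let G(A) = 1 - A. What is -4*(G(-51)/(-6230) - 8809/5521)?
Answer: 110334324/17197915 ≈ 6.4156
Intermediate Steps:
-4*(G(-51)/(-6230) - 8809/5521) = -4*((1 - 1*(-51))/(-6230) - 8809/5521) = -4*((1 + 51)*(-1/6230) - 8809*1/5521) = -4*(52*(-1/6230) - 8809/5521) = -4*(-26/3115 - 8809/5521) = -4*(-27583581/17197915) = 110334324/17197915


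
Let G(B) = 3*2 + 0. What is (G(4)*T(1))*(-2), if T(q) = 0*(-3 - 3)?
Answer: 0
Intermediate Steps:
T(q) = 0 (T(q) = 0*(-6) = 0)
G(B) = 6 (G(B) = 6 + 0 = 6)
(G(4)*T(1))*(-2) = (6*0)*(-2) = 0*(-2) = 0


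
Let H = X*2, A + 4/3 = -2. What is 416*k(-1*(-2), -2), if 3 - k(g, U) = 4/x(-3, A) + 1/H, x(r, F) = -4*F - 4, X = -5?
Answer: 38896/35 ≈ 1111.3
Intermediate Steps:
A = -10/3 (A = -4/3 - 2 = -10/3 ≈ -3.3333)
x(r, F) = -4 - 4*F
H = -10 (H = -5*2 = -10)
k(g, U) = 187/70 (k(g, U) = 3 - (4/(-4 - 4*(-10/3)) + 1/(-10)) = 3 - (4/(-4 + 40/3) + 1*(-⅒)) = 3 - (4/(28/3) - ⅒) = 3 - (4*(3/28) - ⅒) = 3 - (3/7 - ⅒) = 3 - 1*23/70 = 3 - 23/70 = 187/70)
416*k(-1*(-2), -2) = 416*(187/70) = 38896/35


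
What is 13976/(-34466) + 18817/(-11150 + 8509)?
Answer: -18038351/2395387 ≈ -7.5305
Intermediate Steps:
13976/(-34466) + 18817/(-11150 + 8509) = 13976*(-1/34466) + 18817/(-2641) = -6988/17233 + 18817*(-1/2641) = -6988/17233 - 18817/2641 = -18038351/2395387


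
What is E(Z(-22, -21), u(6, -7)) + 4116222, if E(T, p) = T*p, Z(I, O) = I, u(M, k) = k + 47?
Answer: 4115342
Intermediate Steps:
u(M, k) = 47 + k
E(Z(-22, -21), u(6, -7)) + 4116222 = -22*(47 - 7) + 4116222 = -22*40 + 4116222 = -880 + 4116222 = 4115342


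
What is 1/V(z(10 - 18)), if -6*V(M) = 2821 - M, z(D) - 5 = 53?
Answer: -2/921 ≈ -0.0021716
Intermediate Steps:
z(D) = 58 (z(D) = 5 + 53 = 58)
V(M) = -2821/6 + M/6 (V(M) = -(2821 - M)/6 = -2821/6 + M/6)
1/V(z(10 - 18)) = 1/(-2821/6 + (⅙)*58) = 1/(-2821/6 + 29/3) = 1/(-921/2) = -2/921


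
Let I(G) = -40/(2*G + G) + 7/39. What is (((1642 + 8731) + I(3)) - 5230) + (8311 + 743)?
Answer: 1660550/117 ≈ 14193.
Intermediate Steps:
I(G) = 7/39 - 40/(3*G) (I(G) = -40*1/(3*G) + 7*(1/39) = -40/(3*G) + 7/39 = 7/39 - 40/(3*G))
(((1642 + 8731) + I(3)) - 5230) + (8311 + 743) = (((1642 + 8731) + (1/39)*(-520 + 7*3)/3) - 5230) + (8311 + 743) = ((10373 + (1/39)*(⅓)*(-520 + 21)) - 5230) + 9054 = ((10373 + (1/39)*(⅓)*(-499)) - 5230) + 9054 = ((10373 - 499/117) - 5230) + 9054 = (1213142/117 - 5230) + 9054 = 601232/117 + 9054 = 1660550/117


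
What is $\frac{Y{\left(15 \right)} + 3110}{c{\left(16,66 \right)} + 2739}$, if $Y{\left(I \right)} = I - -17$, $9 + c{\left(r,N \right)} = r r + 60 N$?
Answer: $\frac{1571}{3473} \approx 0.45235$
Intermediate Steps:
$c{\left(r,N \right)} = -9 + r^{2} + 60 N$ ($c{\left(r,N \right)} = -9 + \left(r r + 60 N\right) = -9 + \left(r^{2} + 60 N\right) = -9 + r^{2} + 60 N$)
$Y{\left(I \right)} = 17 + I$ ($Y{\left(I \right)} = I + 17 = 17 + I$)
$\frac{Y{\left(15 \right)} + 3110}{c{\left(16,66 \right)} + 2739} = \frac{\left(17 + 15\right) + 3110}{\left(-9 + 16^{2} + 60 \cdot 66\right) + 2739} = \frac{32 + 3110}{\left(-9 + 256 + 3960\right) + 2739} = \frac{3142}{4207 + 2739} = \frac{3142}{6946} = 3142 \cdot \frac{1}{6946} = \frac{1571}{3473}$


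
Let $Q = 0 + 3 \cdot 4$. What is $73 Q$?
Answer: $876$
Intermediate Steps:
$Q = 12$ ($Q = 0 + 12 = 12$)
$73 Q = 73 \cdot 12 = 876$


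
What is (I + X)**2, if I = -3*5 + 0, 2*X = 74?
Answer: 484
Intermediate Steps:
X = 37 (X = (1/2)*74 = 37)
I = -15 (I = -15 + 0 = -15)
(I + X)**2 = (-15 + 37)**2 = 22**2 = 484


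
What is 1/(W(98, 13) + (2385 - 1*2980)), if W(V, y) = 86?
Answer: -1/509 ≈ -0.0019646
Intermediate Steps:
1/(W(98, 13) + (2385 - 1*2980)) = 1/(86 + (2385 - 1*2980)) = 1/(86 + (2385 - 2980)) = 1/(86 - 595) = 1/(-509) = -1/509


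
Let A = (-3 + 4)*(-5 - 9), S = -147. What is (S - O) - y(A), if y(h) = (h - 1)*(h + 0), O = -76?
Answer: -281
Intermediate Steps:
A = -14 (A = 1*(-14) = -14)
y(h) = h*(-1 + h) (y(h) = (-1 + h)*h = h*(-1 + h))
(S - O) - y(A) = (-147 - 1*(-76)) - (-14)*(-1 - 14) = (-147 + 76) - (-14)*(-15) = -71 - 1*210 = -71 - 210 = -281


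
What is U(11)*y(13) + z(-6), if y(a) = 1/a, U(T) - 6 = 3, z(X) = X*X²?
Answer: -2799/13 ≈ -215.31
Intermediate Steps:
z(X) = X³
U(T) = 9 (U(T) = 6 + 3 = 9)
U(11)*y(13) + z(-6) = 9/13 + (-6)³ = 9*(1/13) - 216 = 9/13 - 216 = -2799/13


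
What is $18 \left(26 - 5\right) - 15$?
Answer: $363$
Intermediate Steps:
$18 \left(26 - 5\right) - 15 = 18 \cdot 21 - 15 = 378 - 15 = 363$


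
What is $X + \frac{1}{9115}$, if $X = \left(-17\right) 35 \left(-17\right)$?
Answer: $\frac{92198226}{9115} \approx 10115.0$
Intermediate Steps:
$X = 10115$ ($X = \left(-595\right) \left(-17\right) = 10115$)
$X + \frac{1}{9115} = 10115 + \frac{1}{9115} = \frac{92198226}{9115}$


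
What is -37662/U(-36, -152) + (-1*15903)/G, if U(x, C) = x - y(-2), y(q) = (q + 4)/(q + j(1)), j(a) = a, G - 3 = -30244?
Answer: 569738622/514097 ≈ 1108.2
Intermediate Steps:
G = -30241 (G = 3 - 30244 = -30241)
y(q) = (4 + q)/(1 + q) (y(q) = (q + 4)/(q + 1) = (4 + q)/(1 + q))
U(x, C) = 2 + x (U(x, C) = x - (4 - 2)/(1 - 2) = x - 2/(-1) = x - (-1)*2 = x - 1*(-2) = x + 2 = 2 + x)
-37662/U(-36, -152) + (-1*15903)/G = -37662/(2 - 36) - 1*15903/(-30241) = -37662/(-34) - 15903*(-1/30241) = -37662*(-1/34) + 15903/30241 = 18831/17 + 15903/30241 = 569738622/514097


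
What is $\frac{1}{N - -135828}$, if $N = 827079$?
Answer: $\frac{1}{962907} \approx 1.0385 \cdot 10^{-6}$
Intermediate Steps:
$\frac{1}{N - -135828} = \frac{1}{827079 - -135828} = \frac{1}{827079 + 135828} = \frac{1}{962907}$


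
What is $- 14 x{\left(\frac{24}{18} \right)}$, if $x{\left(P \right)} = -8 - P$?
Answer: $\frac{392}{3} \approx 130.67$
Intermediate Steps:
$- 14 x{\left(\frac{24}{18} \right)} = - 14 \left(-8 - \frac{24}{18}\right) = - 14 \left(-8 - 24 \cdot \frac{1}{18}\right) = - 14 \left(-8 - \frac{4}{3}\right) = \left(-14\right) \left(- \frac{28}{3}\right) = \frac{392}{3}$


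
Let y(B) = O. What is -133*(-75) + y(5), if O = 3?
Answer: 9978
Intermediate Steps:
y(B) = 3
-133*(-75) + y(5) = -133*(-75) + 3 = 9975 + 3 = 9978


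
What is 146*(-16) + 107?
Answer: -2229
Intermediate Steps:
146*(-16) + 107 = -2336 + 107 = -2229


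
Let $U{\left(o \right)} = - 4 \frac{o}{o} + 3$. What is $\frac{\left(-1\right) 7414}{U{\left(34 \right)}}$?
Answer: $7414$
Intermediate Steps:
$U{\left(o \right)} = -1$ ($U{\left(o \right)} = \left(-4\right) 1 + 3 = -4 + 3 = -1$)
$\frac{\left(-1\right) 7414}{U{\left(34 \right)}} = \frac{\left(-1\right) 7414}{-1} = \left(-7414\right) \left(-1\right) = 7414$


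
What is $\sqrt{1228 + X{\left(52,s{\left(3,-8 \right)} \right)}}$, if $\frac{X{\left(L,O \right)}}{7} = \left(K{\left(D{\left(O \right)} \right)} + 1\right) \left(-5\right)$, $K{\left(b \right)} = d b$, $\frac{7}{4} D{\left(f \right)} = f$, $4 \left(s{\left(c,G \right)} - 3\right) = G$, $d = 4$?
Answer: $\sqrt{1113} \approx 33.362$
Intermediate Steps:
$s{\left(c,G \right)} = 3 + \frac{G}{4}$
$D{\left(f \right)} = \frac{4 f}{7}$
$K{\left(b \right)} = 4 b$
$X{\left(L,O \right)} = -35 - 80 O$ ($X{\left(L,O \right)} = 7 \left(4 \frac{4 O}{7} + 1\right) \left(-5\right) = 7 \left(\frac{16 O}{7} + 1\right) \left(-5\right) = 7 \left(1 + \frac{16 O}{7}\right) \left(-5\right) = 7 \left(-5 - \frac{80 O}{7}\right) = -35 - 80 O$)
$\sqrt{1228 + X{\left(52,s{\left(3,-8 \right)} \right)}} = \sqrt{1228 - \left(35 + 80 \left(3 + \frac{1}{4} \left(-8\right)\right)\right)} = \sqrt{1228 - \left(35 + 80 \left(3 - 2\right)\right)} = \sqrt{1228 - 115} = \sqrt{1113}$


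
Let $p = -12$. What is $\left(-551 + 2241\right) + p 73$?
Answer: $814$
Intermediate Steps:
$\left(-551 + 2241\right) + p 73 = \left(-551 + 2241\right) - 876 = 1690 - 876 = 814$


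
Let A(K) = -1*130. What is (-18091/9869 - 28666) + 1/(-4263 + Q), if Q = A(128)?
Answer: -1242880067954/43354517 ≈ -28668.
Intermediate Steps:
A(K) = -130
Q = -130
(-18091/9869 - 28666) + 1/(-4263 + Q) = (-18091/9869 - 28666) + 1/(-4263 - 130) = (-18091*1/9869 - 28666) + 1/(-4393) = (-18091/9869 - 28666) - 1/4393 = -282922845/9869 - 1/4393 = -1242880067954/43354517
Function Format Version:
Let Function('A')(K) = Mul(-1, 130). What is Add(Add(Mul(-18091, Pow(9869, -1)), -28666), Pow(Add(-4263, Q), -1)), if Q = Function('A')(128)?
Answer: Rational(-1242880067954, 43354517) ≈ -28668.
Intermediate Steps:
Function('A')(K) = -130
Q = -130
Add(Add(Mul(-18091, Pow(9869, -1)), -28666), Pow(Add(-4263, Q), -1)) = Add(Add(Mul(-18091, Pow(9869, -1)), -28666), Pow(Add(-4263, -130), -1)) = Add(Add(Mul(-18091, Rational(1, 9869)), -28666), Pow(-4393, -1)) = Add(Add(Rational(-18091, 9869), -28666), Rational(-1, 4393)) = Add(Rational(-282922845, 9869), Rational(-1, 4393)) = Rational(-1242880067954, 43354517)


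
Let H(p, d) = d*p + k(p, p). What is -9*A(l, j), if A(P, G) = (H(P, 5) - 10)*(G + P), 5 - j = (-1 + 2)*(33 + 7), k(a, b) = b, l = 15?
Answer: 14400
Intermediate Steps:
H(p, d) = p + d*p (H(p, d) = d*p + p = p + d*p)
j = -35 (j = 5 - (-1 + 2)*(33 + 7) = 5 - 40 = -35)
A(P, G) = (-10 + 6*P)*(G + P) (A(P, G) = (P*(1 + 5) - 10)*(G + P) = (P*6 - 10)*(G + P) = (6*P - 10)*(G + P) = (-10 + 6*P)*(G + P))
-9*A(l, j) = -9*(-10*(-35) - 10*15 + 6*15² + 6*(-35)*15) = -9*(350 - 150 + 6*225 - 3150) = -9*(350 - 150 + 1350 - 3150) = -9*(-1600) = 14400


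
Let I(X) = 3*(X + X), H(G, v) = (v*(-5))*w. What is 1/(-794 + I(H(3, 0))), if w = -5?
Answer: -1/794 ≈ -0.0012594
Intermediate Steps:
H(G, v) = 25*v (H(G, v) = (v*(-5))*(-5) = -5*v*(-5) = 25*v)
I(X) = 6*X (I(X) = 3*(2*X) = 6*X)
1/(-794 + I(H(3, 0))) = 1/(-794 + 6*(25*0)) = 1/(-794 + 6*0) = 1/(-794 + 0) = 1/(-794) = -1/794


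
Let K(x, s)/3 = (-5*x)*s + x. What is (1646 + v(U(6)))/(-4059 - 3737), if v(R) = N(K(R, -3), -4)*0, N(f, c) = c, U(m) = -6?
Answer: -823/3898 ≈ -0.21113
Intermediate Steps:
K(x, s) = 3*x - 15*s*x (K(x, s) = 3*((-5*x)*s + x) = 3*(-5*s*x + x) = 3*(x - 5*s*x) = 3*x - 15*s*x)
v(R) = 0 (v(R) = -4*0 = 0)
(1646 + v(U(6)))/(-4059 - 3737) = (1646 + 0)/(-4059 - 3737) = 1646/(-7796) = 1646*(-1/7796) = -823/3898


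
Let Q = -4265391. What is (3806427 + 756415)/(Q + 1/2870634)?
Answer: -13098249381828/12244376427893 ≈ -1.0697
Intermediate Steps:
(3806427 + 756415)/(Q + 1/2870634) = (3806427 + 756415)/(-4265391 + 1/2870634) = 4562842/(-4265391 + 1/2870634) = 4562842/(-12244376427893/2870634) = 4562842*(-2870634/12244376427893) = -13098249381828/12244376427893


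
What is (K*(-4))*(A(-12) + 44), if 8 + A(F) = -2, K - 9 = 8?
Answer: -2312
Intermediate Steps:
K = 17 (K = 9 + 8 = 17)
A(F) = -10 (A(F) = -8 - 2 = -10)
(K*(-4))*(A(-12) + 44) = (17*(-4))*(-10 + 44) = -68*34 = -2312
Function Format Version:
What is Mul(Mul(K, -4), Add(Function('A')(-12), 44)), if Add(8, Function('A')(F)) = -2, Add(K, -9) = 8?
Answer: -2312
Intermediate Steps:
K = 17 (K = Add(9, 8) = 17)
Function('A')(F) = -10 (Function('A')(F) = Add(-8, -2) = -10)
Mul(Mul(K, -4), Add(Function('A')(-12), 44)) = Mul(Mul(17, -4), Add(-10, 44)) = Mul(-68, 34) = -2312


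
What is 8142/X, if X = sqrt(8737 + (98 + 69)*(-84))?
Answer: -8142*I*sqrt(5291)/5291 ≈ -111.93*I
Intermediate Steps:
X = I*sqrt(5291) (X = sqrt(8737 + 167*(-84)) = sqrt(8737 - 14028) = sqrt(-5291) = I*sqrt(5291) ≈ 72.739*I)
8142/X = 8142/((I*sqrt(5291))) = 8142*(-I*sqrt(5291)/5291) = -8142*I*sqrt(5291)/5291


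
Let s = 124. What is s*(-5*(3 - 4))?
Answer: 620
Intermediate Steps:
s*(-5*(3 - 4)) = 124*(-5*(3 - 4)) = 124*(-5*(-1)) = 124*5 = 620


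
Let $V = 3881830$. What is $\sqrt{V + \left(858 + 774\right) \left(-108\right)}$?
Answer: $\sqrt{3705574} \approx 1925.0$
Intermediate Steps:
$\sqrt{V + \left(858 + 774\right) \left(-108\right)} = \sqrt{3881830 + \left(858 + 774\right) \left(-108\right)} = \sqrt{3881830 + 1632 \left(-108\right)} = \sqrt{3881830 - 176256} = \sqrt{3705574}$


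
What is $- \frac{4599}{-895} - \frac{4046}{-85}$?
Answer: $\frac{47201}{895} \approx 52.739$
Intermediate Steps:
$- \frac{4599}{-895} - \frac{4046}{-85} = \left(-4599\right) \left(- \frac{1}{895}\right) - - \frac{238}{5} = \frac{4599}{895} + \frac{238}{5} = \frac{47201}{895}$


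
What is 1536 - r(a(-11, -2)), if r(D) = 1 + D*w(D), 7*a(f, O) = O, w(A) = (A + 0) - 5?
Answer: 75141/49 ≈ 1533.5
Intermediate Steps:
w(A) = -5 + A (w(A) = A - 5 = -5 + A)
a(f, O) = O/7
r(D) = 1 + D*(-5 + D)
1536 - r(a(-11, -2)) = 1536 - (1 + ((⅐)*(-2))*(-5 + (⅐)*(-2))) = 1536 - (1 - 2*(-5 - 2/7)/7) = 1536 - (1 - 2/7*(-37/7)) = 1536 - (1 + 74/49) = 1536 - 1*123/49 = 1536 - 123/49 = 75141/49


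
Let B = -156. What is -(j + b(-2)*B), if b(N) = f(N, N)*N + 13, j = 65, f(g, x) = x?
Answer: 2587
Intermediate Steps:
b(N) = 13 + N² (b(N) = N*N + 13 = N² + 13 = 13 + N²)
-(j + b(-2)*B) = -(65 + (13 + (-2)²)*(-156)) = -(65 + (13 + 4)*(-156)) = -(65 + 17*(-156)) = -(65 - 2652) = -1*(-2587) = 2587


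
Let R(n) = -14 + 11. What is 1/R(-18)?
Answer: -1/3 ≈ -0.33333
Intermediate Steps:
R(n) = -3
1/R(-18) = 1/(-3) = -1/3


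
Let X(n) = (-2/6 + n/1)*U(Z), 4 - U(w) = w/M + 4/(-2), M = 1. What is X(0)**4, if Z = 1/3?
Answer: 83521/6561 ≈ 12.730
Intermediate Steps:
Z = 1/3 ≈ 0.33333
U(w) = 6 - w (U(w) = 4 - (w/1 + 4/(-2)) = 4 - (w*1 + 4*(-1/2)) = 4 - (w - 2) = 4 - (-2 + w) = 4 + (2 - w) = 6 - w)
X(n) = -17/9 + 17*n/3 (X(n) = (-2/6 + n/1)*(6 - 1*1/3) = (-2*1/6 + n*1)*(6 - 1/3) = (-1/3 + n)*(17/3) = -17/9 + 17*n/3)
X(0)**4 = (-17/9 + (17/3)*0)**4 = (-17/9 + 0)**4 = (-17/9)**4 = 83521/6561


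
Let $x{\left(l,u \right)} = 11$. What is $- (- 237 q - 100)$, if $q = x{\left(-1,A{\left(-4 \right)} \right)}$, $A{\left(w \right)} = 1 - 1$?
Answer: $2707$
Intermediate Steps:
$A{\left(w \right)} = 0$ ($A{\left(w \right)} = 1 - 1 = 0$)
$q = 11$
$- (- 237 q - 100) = - (\left(-237\right) 11 - 100) = - (-2607 - 100) = \left(-1\right) \left(-2707\right) = 2707$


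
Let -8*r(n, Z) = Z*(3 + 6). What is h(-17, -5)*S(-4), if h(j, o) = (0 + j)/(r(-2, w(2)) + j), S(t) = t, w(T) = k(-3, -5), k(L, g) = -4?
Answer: -136/25 ≈ -5.4400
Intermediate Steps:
w(T) = -4
r(n, Z) = -9*Z/8 (r(n, Z) = -Z*(3 + 6)/8 = -Z*9/8 = -9*Z/8)
h(j, o) = j/(9/2 + j) (h(j, o) = (0 + j)/(-9/8*(-4) + j) = j/(9/2 + j))
h(-17, -5)*S(-4) = (2*(-17)/(9 + 2*(-17)))*(-4) = (2*(-17)/(9 - 34))*(-4) = (2*(-17)/(-25))*(-4) = (2*(-17)*(-1/25))*(-4) = (34/25)*(-4) = -136/25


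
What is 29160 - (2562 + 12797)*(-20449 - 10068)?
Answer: 468739763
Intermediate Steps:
29160 - (2562 + 12797)*(-20449 - 10068) = 29160 - 15359*(-30517) = 29160 - 1*(-468710603) = 29160 + 468710603 = 468739763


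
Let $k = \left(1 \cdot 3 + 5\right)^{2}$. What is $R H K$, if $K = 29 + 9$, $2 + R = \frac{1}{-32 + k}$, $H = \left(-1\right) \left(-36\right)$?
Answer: $- \frac{10773}{4} \approx -2693.3$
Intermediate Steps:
$H = 36$
$k = 64$ ($k = \left(3 + 5\right)^{2} = 8^{2} = 64$)
$R = - \frac{63}{32}$ ($R = -2 + \frac{1}{-32 + 64} = -2 + \frac{1}{32} = - \frac{63}{32} \approx -1.9688$)
$K = 38$
$R H K = \left(- \frac{63}{32}\right) 36 \cdot 38 = \left(- \frac{567}{8}\right) 38 = - \frac{10773}{4}$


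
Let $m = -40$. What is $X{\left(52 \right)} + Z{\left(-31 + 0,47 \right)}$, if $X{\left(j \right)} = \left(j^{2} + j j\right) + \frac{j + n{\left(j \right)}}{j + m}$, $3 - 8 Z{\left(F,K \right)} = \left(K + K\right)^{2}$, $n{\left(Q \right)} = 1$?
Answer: $\frac{103399}{24} \approx 4308.3$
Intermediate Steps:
$Z{\left(F,K \right)} = \frac{3}{8} - \frac{K^{2}}{2}$ ($Z{\left(F,K \right)} = \frac{3}{8} - \frac{\left(K + K\right)^{2}}{8} = \frac{3}{8} - \frac{\left(2 K\right)^{2}}{8} = \frac{3}{8} - \frac{4 K^{2}}{8} = \frac{3}{8} - \frac{K^{2}}{2}$)
$X{\left(j \right)} = 2 j^{2} + \frac{1 + j}{-40 + j}$ ($X{\left(j \right)} = \left(j^{2} + j j\right) + \frac{j + 1}{j - 40} = \left(j^{2} + j^{2}\right) + \frac{1 + j}{-40 + j} = 2 j^{2} + \frac{1 + j}{-40 + j}$)
$X{\left(52 \right)} + Z{\left(-31 + 0,47 \right)} = \frac{1 + 52 - 80 \cdot 52^{2} + 2 \cdot 52^{3}}{-40 + 52} + \left(\frac{3}{8} - \frac{47^{2}}{2}\right) = \frac{1 + 52 - 216320 + 2 \cdot 140608}{12} + \left(\frac{3}{8} - \frac{2209}{2}\right) = \frac{1 + 52 - 216320 + 281216}{12} + \left(\frac{3}{8} - \frac{2209}{2}\right) = \frac{1}{12} \cdot 64949 - \frac{8833}{8} = \frac{64949}{12} - \frac{8833}{8} = \frac{103399}{24}$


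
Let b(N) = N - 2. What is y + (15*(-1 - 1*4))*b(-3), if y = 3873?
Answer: 4248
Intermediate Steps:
b(N) = -2 + N
y + (15*(-1 - 1*4))*b(-3) = 3873 + (15*(-1 - 1*4))*(-2 - 3) = 3873 + (15*(-1 - 4))*(-5) = 3873 + (15*(-5))*(-5) = 3873 - 75*(-5) = 3873 + 375 = 4248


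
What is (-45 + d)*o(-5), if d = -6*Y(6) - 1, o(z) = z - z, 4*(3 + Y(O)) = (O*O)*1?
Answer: 0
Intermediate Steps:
Y(O) = -3 + O²/4 (Y(O) = -3 + ((O*O)*1)/4 = -3 + (O²*1)/4 = -3 + O²/4)
o(z) = 0
d = -37 (d = -6*(-3 + (¼)*6²) - 1 = -6*(-3 + (¼)*36) - 1 = -6*(-3 + 9) - 1 = -6*6 - 1 = -36 - 1 = -37)
(-45 + d)*o(-5) = (-45 - 37)*0 = -82*0 = 0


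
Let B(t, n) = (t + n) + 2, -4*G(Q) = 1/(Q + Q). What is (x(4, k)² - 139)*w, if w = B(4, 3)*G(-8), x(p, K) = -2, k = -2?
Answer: -1215/64 ≈ -18.984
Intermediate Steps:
G(Q) = -1/(8*Q) (G(Q) = -1/(4*(Q + Q)) = -1/(2*Q)/4 = -1/(8*Q))
B(t, n) = 2 + n + t (B(t, n) = (n + t) + 2 = 2 + n + t)
w = 9/64 (w = (2 + 3 + 4)*(-⅛/(-8)) = 9*(-⅛*(-⅛)) = 9*(1/64) = 9/64 ≈ 0.14063)
(x(4, k)² - 139)*w = ((-2)² - 139)*(9/64) = (4 - 139)*(9/64) = -135*9/64 = -1215/64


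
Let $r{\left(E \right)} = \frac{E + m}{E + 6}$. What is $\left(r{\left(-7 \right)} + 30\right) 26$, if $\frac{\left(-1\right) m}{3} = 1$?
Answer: $1040$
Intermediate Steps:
$m = -3$ ($m = \left(-3\right) 1 = -3$)
$r{\left(E \right)} = \frac{-3 + E}{6 + E}$ ($r{\left(E \right)} = \frac{E - 3}{E + 6} = \frac{-3 + E}{6 + E}$)
$\left(r{\left(-7 \right)} + 30\right) 26 = \left(\frac{-3 - 7}{6 - 7} + 30\right) 26 = \left(\frac{1}{-1} \left(-10\right) + 30\right) 26 = \left(\left(-1\right) \left(-10\right) + 30\right) 26 = \left(10 + 30\right) 26 = 40 \cdot 26 = 1040$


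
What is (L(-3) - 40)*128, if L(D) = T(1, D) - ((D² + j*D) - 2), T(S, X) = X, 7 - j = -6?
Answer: -1408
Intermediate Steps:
j = 13 (j = 7 - 1*(-6) = 7 + 6 = 13)
L(D) = 2 - D² - 12*D (L(D) = D - ((D² + 13*D) - 2) = D - (-2 + D² + 13*D) = D + (2 - D² - 13*D) = 2 - D² - 12*D)
(L(-3) - 40)*128 = ((2 - 1*(-3)² - 12*(-3)) - 40)*128 = ((2 - 1*9 + 36) - 40)*128 = ((2 - 9 + 36) - 40)*128 = (29 - 40)*128 = -11*128 = -1408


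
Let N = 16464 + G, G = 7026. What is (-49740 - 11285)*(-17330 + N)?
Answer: -375914000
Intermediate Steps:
N = 23490 (N = 16464 + 7026 = 23490)
(-49740 - 11285)*(-17330 + N) = (-49740 - 11285)*(-17330 + 23490) = -61025*6160 = -375914000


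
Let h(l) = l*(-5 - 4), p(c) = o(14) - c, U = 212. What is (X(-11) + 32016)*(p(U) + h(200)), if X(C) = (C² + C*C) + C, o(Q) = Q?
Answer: -64429506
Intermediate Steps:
X(C) = C + 2*C² (X(C) = (C² + C²) + C = 2*C² + C = C + 2*C²)
p(c) = 14 - c
h(l) = -9*l (h(l) = l*(-9) = -9*l)
(X(-11) + 32016)*(p(U) + h(200)) = (-11*(1 + 2*(-11)) + 32016)*((14 - 1*212) - 9*200) = (-11*(1 - 22) + 32016)*((14 - 212) - 1800) = (-11*(-21) + 32016)*(-198 - 1800) = (231 + 32016)*(-1998) = 32247*(-1998) = -64429506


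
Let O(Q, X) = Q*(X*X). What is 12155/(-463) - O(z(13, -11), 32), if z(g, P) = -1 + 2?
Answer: -486267/463 ≈ -1050.3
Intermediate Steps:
z(g, P) = 1
O(Q, X) = Q*X²
12155/(-463) - O(z(13, -11), 32) = 12155/(-463) - 32² = 12155*(-1/463) - 1024 = -12155/463 - 1*1024 = -12155/463 - 1024 = -486267/463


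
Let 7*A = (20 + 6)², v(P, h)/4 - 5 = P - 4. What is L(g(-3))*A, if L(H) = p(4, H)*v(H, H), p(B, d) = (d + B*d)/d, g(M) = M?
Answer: -27040/7 ≈ -3862.9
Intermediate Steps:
v(P, h) = 4 + 4*P (v(P, h) = 20 + 4*(P - 4) = 20 + 4*(-4 + P) = 20 + (-16 + 4*P) = 4 + 4*P)
p(B, d) = (d + B*d)/d
L(H) = 20 + 20*H (L(H) = (1 + 4)*(4 + 4*H) = 5*(4 + 4*H) = 20 + 20*H)
A = 676/7 (A = (20 + 6)²/7 = (⅐)*26² = (⅐)*676 = 676/7 ≈ 96.571)
L(g(-3))*A = (20 + 20*(-3))*(676/7) = (20 - 60)*(676/7) = -40*676/7 = -27040/7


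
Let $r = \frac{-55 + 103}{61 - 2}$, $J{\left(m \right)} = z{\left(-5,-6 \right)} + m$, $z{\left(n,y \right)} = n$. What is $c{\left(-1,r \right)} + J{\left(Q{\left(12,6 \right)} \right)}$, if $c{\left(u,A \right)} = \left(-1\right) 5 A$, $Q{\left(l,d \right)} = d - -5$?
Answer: $\frac{114}{59} \approx 1.9322$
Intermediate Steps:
$Q{\left(l,d \right)} = 5 + d$ ($Q{\left(l,d \right)} = d + 5 = 5 + d$)
$J{\left(m \right)} = -5 + m$
$r = \frac{48}{59} \approx 0.81356$
$c{\left(u,A \right)} = - 5 A$
$c{\left(-1,r \right)} + J{\left(Q{\left(12,6 \right)} \right)} = \left(-5\right) \frac{48}{59} + \left(-5 + \left(5 + 6\right)\right) = - \frac{240}{59} + \left(-5 + 11\right) = - \frac{240}{59} + 6 = \frac{114}{59}$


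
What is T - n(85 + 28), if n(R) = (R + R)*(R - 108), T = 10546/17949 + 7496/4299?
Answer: -29004675224/25720917 ≈ -1127.7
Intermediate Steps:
T = 59960986/25720917 (T = 10546*(1/17949) + 7496*(1/4299) = 10546/17949 + 7496/4299 = 59960986/25720917 ≈ 2.3312)
n(R) = 2*R*(-108 + R) (n(R) = (2*R)*(-108 + R) = 2*R*(-108 + R))
T - n(85 + 28) = 59960986/25720917 - 2*(85 + 28)*(-108 + (85 + 28)) = 59960986/25720917 - 2*113*(-108 + 113) = 59960986/25720917 - 2*113*5 = 59960986/25720917 - 1*1130 = 59960986/25720917 - 1130 = -29004675224/25720917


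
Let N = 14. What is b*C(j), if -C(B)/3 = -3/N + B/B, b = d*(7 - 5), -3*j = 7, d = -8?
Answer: 264/7 ≈ 37.714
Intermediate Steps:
j = -7/3 (j = -1/3*7 = -7/3 ≈ -2.3333)
b = -16 (b = -8*(7 - 5) = -8*2 = -16)
C(B) = -33/14 (C(B) = -3*(-3/14 + B/B) = -3*(-3*1/14 + 1) = -3*(-3/14 + 1) = -3*11/14 = -33/14)
b*C(j) = -16*(-33/14) = 264/7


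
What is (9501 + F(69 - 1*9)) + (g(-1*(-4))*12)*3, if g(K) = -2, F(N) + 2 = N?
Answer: 9487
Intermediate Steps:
F(N) = -2 + N
(9501 + F(69 - 1*9)) + (g(-1*(-4))*12)*3 = (9501 + (-2 + (69 - 1*9))) - 2*12*3 = (9501 + (-2 + (69 - 9))) - 24*3 = (9501 + (-2 + 60)) - 72 = (9501 + 58) - 72 = 9559 - 72 = 9487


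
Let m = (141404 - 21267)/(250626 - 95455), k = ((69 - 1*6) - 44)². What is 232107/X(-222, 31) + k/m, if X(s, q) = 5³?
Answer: 1836143686/790375 ≈ 2323.1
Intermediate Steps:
X(s, q) = 125
k = 361 (k = ((69 - 6) - 44)² = (63 - 44)² = 19² = 361)
m = 120137/155171 ≈ 0.77422
232107/X(-222, 31) + k/m = 232107/125 + 361/(120137/155171) = 232107*(1/125) + 361*(155171/120137) = 232107/125 + 2948249/6323 = 1836143686/790375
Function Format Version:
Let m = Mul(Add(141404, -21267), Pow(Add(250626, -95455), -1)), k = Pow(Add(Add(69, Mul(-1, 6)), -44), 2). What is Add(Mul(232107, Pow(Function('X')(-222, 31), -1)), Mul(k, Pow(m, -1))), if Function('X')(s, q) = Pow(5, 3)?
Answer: Rational(1836143686, 790375) ≈ 2323.1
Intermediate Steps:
Function('X')(s, q) = 125
k = 361 (k = Pow(Add(Add(69, -6), -44), 2) = Pow(Add(63, -44), 2) = Pow(19, 2) = 361)
m = Rational(120137, 155171) (m = Mul(120137, Pow(155171, -1)) = Mul(120137, Rational(1, 155171)) = Rational(120137, 155171) ≈ 0.77422)
Add(Mul(232107, Pow(Function('X')(-222, 31), -1)), Mul(k, Pow(m, -1))) = Add(Mul(232107, Pow(125, -1)), Mul(361, Pow(Rational(120137, 155171), -1))) = Add(Mul(232107, Rational(1, 125)), Mul(361, Rational(155171, 120137))) = Add(Rational(232107, 125), Rational(2948249, 6323)) = Rational(1836143686, 790375)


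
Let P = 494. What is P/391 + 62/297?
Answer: 170960/116127 ≈ 1.4722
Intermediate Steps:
P/391 + 62/297 = 494/391 + 62/297 = 170960/116127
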